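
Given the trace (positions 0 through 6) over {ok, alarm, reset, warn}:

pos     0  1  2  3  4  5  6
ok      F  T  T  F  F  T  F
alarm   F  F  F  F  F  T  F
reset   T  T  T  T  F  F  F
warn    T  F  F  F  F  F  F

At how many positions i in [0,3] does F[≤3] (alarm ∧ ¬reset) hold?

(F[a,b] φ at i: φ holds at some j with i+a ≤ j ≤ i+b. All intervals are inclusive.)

2

Evaluate at each i in [0,3]:
  i=0: ✗ (none in [0,3])
  i=1: ✗ (none in [1,4])
  i=2: ✓ (witness j=5)
  i=3: ✓ (witness j=5)
Positions where it holds: {2, 3} → 2.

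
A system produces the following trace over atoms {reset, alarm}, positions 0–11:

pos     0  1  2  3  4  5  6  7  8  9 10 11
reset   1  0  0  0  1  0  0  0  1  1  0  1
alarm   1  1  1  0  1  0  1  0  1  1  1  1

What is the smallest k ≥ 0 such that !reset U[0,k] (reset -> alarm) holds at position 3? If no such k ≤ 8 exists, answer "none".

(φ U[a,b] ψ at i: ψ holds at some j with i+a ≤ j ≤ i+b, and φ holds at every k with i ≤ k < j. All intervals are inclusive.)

Need earliest j ≥ 3 with (reset -> alarm), and !reset at every k in [3,j-1].
  j=3: rhs holds (empty prefix). k = 0.

0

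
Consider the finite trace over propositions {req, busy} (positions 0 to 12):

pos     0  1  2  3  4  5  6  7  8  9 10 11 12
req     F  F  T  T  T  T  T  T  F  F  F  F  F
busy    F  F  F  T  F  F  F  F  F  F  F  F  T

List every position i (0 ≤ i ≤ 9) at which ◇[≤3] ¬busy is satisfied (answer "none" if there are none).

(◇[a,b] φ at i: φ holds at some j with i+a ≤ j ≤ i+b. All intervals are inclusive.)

0, 1, 2, 3, 4, 5, 6, 7, 8, 9

Evaluate at each i in [0,9]:
  i=0: ✓ (witness j=0)
  i=1: ✓ (witness j=1)
  i=2: ✓ (witness j=2)
  i=3: ✓ (witness j=4)
  i=4: ✓ (witness j=4)
  i=5: ✓ (witness j=5)
  i=6: ✓ (witness j=6)
  i=7: ✓ (witness j=7)
  i=8: ✓ (witness j=8)
  i=9: ✓ (witness j=9)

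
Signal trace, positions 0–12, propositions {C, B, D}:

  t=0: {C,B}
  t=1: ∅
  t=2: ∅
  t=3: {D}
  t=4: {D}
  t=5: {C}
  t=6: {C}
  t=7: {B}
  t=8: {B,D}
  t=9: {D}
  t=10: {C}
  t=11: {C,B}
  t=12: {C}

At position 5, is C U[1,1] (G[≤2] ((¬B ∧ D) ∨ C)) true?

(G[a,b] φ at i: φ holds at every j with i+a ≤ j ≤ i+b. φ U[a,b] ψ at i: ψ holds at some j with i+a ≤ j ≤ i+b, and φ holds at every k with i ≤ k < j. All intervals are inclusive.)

Need some j in [6,6] with G[≤2] ((¬B ∧ D) ∨ C), and C at every k in [5,j-1].
  j=6: G[≤2] ((¬B ∧ D) ∨ C) — fails at 7.
No j in the window works → until fails.

No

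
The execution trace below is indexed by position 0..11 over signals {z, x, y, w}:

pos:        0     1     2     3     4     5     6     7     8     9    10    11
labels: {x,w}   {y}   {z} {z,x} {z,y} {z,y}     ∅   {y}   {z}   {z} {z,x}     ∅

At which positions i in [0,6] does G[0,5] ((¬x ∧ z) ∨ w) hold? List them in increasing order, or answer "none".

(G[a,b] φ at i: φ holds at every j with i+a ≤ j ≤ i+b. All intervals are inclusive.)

none

Evaluate at each i in [0,6]:
  i=0: ✗ (fails at j=1)
  i=1: ✗ (fails at j=1)
  i=2: ✗ (fails at j=3)
  i=3: ✗ (fails at j=3)
  i=4: ✗ (fails at j=6)
  i=5: ✗ (fails at j=6)
  i=6: ✗ (fails at j=6)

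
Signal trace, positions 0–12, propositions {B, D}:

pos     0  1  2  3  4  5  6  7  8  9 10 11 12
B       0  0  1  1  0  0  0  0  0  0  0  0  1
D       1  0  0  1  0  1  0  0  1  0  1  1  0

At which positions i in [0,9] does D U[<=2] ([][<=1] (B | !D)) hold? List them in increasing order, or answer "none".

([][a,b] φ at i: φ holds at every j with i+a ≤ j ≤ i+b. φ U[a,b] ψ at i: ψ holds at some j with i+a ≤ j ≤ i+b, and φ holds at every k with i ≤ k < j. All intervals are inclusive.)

0, 1, 2, 3, 5, 6

Evaluate at each i in [0,9]:
  i=0: ✓ (rhs at j=1; lhs holds on [0,0])
  i=1: ✓ (rhs at j=1)
  i=2: ✓ (rhs at j=2)
  i=3: ✓ (rhs at j=3)
  i=4: ✗ (lhs fails at k=4 before rhs at j=6)
  i=5: ✓ (rhs at j=6; lhs holds on [5,5])
  i=6: ✓ (rhs at j=6)
  i=7: ✗ (no rhs in [7,9])
  i=8: ✗ (no rhs in [8,10])
  i=9: ✗ (no rhs in [9,11])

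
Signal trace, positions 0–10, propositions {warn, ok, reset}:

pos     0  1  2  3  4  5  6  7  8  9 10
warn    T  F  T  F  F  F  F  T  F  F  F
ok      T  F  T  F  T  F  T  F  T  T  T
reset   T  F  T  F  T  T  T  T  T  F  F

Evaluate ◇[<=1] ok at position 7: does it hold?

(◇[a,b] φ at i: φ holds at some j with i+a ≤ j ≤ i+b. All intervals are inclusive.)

Check ok at each j in [7,8]:
  j=7: false
  j=8: true
Found at j=8 → formula holds.

Holds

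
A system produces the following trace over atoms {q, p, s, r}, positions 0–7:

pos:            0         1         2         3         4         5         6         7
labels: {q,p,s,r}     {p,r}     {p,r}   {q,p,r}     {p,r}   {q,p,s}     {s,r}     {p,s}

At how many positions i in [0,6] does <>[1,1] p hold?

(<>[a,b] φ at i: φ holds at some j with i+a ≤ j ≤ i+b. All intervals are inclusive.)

6

Evaluate at each i in [0,6]:
  i=0: ✓ (witness j=1)
  i=1: ✓ (witness j=2)
  i=2: ✓ (witness j=3)
  i=3: ✓ (witness j=4)
  i=4: ✓ (witness j=5)
  i=5: ✗ (none in [6,6])
  i=6: ✓ (witness j=7)
Positions where it holds: {0, 1, 2, 3, 4, 6} → 6.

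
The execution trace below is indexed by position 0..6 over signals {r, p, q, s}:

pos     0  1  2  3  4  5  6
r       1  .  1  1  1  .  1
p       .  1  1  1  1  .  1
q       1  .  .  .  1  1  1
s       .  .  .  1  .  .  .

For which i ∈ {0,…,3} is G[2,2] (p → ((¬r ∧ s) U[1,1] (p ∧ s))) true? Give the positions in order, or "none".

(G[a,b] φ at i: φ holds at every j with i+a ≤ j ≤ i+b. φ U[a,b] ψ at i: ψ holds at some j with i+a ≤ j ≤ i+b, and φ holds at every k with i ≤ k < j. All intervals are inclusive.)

3

Evaluate at each i in [0,3]:
  i=0: ✗ (fails at j=2)
  i=1: ✗ (fails at j=3)
  i=2: ✗ (fails at j=4)
  i=3: ✓ (all of [5,5])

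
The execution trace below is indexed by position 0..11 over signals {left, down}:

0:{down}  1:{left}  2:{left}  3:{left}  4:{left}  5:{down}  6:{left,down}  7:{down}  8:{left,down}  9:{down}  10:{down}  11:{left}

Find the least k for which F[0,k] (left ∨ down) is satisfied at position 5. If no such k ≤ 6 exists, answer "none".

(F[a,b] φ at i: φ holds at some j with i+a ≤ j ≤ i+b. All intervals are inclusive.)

0

Scan j = 5,6,… for (left ∨ down):
  j=5: holds
First hit at j=5, so smallest k = 5-5 = 0.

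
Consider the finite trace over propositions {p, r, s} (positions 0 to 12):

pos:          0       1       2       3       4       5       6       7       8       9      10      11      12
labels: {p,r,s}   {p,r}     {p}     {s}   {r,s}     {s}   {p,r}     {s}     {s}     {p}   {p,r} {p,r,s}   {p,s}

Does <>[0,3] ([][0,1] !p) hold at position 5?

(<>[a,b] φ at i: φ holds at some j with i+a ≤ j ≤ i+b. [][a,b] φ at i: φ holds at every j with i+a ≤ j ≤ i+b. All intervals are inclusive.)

Yes

Check [][0,1] !p at each j in [5,8]:
  j=5: fails at 6
  j=6: fails at 6
  j=7: holds on [7,8]
  j=8: fails at 9
Found at j=7 → formula holds.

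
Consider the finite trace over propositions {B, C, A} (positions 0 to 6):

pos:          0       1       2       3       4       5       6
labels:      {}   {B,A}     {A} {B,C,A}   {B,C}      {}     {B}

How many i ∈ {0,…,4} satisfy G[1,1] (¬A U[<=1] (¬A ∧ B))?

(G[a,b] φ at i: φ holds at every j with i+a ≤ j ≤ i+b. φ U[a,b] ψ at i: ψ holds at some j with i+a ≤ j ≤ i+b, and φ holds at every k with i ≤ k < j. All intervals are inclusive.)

Evaluate at each i in [0,4]:
  i=0: ✗ (fails at j=1)
  i=1: ✗ (fails at j=2)
  i=2: ✗ (fails at j=3)
  i=3: ✓ (all of [4,4])
  i=4: ✓ (all of [5,5])
Positions where it holds: {3, 4} → 2.

2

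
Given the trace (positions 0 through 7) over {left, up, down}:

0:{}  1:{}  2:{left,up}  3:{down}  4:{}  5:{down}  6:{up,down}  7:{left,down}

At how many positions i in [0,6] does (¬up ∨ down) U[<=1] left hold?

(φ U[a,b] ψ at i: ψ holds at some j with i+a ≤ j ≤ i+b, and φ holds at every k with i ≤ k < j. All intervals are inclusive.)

3

Evaluate at each i in [0,6]:
  i=0: ✗ (no rhs in [0,1])
  i=1: ✓ (rhs at j=2; lhs holds on [1,1])
  i=2: ✓ (rhs at j=2)
  i=3: ✗ (no rhs in [3,4])
  i=4: ✗ (no rhs in [4,5])
  i=5: ✗ (no rhs in [5,6])
  i=6: ✓ (rhs at j=7; lhs holds on [6,6])
Positions where it holds: {1, 2, 6} → 3.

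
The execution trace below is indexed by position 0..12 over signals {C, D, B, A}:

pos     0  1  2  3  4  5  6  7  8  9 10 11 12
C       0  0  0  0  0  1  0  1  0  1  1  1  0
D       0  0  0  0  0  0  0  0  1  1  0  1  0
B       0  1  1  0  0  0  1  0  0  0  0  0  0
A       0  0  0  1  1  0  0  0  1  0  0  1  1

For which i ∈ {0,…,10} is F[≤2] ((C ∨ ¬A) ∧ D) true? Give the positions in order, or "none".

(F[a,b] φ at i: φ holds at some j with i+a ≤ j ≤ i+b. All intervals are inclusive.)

7, 8, 9, 10

Evaluate at each i in [0,10]:
  i=0: ✗ (none in [0,2])
  i=1: ✗ (none in [1,3])
  i=2: ✗ (none in [2,4])
  i=3: ✗ (none in [3,5])
  i=4: ✗ (none in [4,6])
  i=5: ✗ (none in [5,7])
  i=6: ✗ (none in [6,8])
  i=7: ✓ (witness j=9)
  i=8: ✓ (witness j=9)
  i=9: ✓ (witness j=9)
  i=10: ✓ (witness j=11)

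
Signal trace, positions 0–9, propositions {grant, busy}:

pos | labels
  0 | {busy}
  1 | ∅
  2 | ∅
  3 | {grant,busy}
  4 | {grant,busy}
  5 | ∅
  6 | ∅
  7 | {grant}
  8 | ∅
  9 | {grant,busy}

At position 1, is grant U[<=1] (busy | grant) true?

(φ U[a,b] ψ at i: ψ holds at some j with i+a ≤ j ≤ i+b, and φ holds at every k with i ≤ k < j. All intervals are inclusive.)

Need some j in [1,2] with (busy | grant), and grant at every k in [1,j-1].
  j=1: (busy | grant) false.
  j=2: (busy | grant) false.
No j in the window works → until fails.

No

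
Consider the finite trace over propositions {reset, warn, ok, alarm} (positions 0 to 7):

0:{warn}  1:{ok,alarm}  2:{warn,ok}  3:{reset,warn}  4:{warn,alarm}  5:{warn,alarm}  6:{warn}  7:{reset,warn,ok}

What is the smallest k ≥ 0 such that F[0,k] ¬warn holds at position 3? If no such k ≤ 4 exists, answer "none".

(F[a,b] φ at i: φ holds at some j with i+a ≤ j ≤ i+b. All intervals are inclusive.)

Scan j = 3,4,… for ¬warn:
  j=3: fails
  j=4: fails
  j=5: fails
  j=6: fails
  j=7: fails
No j in [3,7] satisfies it → none.

none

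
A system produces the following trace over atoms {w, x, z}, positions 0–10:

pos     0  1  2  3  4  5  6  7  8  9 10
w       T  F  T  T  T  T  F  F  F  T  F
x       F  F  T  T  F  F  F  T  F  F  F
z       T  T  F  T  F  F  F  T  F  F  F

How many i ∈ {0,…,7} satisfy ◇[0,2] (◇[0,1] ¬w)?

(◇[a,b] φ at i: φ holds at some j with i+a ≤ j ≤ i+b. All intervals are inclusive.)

7

Evaluate at each i in [0,7]:
  i=0: ✓ (witness j=0)
  i=1: ✓ (witness j=1)
  i=2: ✗ (none in [2,4])
  i=3: ✓ (witness j=5)
  i=4: ✓ (witness j=5)
  i=5: ✓ (witness j=5)
  i=6: ✓ (witness j=6)
  i=7: ✓ (witness j=7)
Positions where it holds: {0, 1, 3, 4, 5, 6, 7} → 7.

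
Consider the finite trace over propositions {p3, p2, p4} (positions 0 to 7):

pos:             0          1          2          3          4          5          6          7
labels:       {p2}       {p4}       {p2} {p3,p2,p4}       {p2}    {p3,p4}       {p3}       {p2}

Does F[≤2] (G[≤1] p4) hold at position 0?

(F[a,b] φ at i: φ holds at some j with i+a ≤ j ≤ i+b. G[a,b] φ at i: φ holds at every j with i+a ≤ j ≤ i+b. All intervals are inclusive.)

No

Check G[≤1] p4 at each j in [0,2]:
  j=0: fails at 0
  j=1: fails at 2
  j=2: fails at 2
No position in the window satisfies it → formula fails.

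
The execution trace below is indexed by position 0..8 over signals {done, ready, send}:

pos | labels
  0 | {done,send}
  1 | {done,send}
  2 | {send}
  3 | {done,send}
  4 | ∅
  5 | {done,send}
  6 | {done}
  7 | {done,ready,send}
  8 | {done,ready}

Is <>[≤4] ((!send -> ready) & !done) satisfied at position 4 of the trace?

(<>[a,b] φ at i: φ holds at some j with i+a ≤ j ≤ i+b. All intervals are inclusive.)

Check ((!send -> ready) & !done) at each j in [4,8]:
  j=4: false
  j=5: false
  j=6: false
  j=7: false
  j=8: false
No position in the window satisfies it → formula fails.

No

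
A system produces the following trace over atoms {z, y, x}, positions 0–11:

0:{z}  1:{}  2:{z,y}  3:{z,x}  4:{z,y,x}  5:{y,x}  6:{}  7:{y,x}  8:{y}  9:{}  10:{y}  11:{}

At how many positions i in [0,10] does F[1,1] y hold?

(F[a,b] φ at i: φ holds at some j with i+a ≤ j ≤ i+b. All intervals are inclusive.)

6

Evaluate at each i in [0,10]:
  i=0: ✗ (none in [1,1])
  i=1: ✓ (witness j=2)
  i=2: ✗ (none in [3,3])
  i=3: ✓ (witness j=4)
  i=4: ✓ (witness j=5)
  i=5: ✗ (none in [6,6])
  i=6: ✓ (witness j=7)
  i=7: ✓ (witness j=8)
  i=8: ✗ (none in [9,9])
  i=9: ✓ (witness j=10)
  i=10: ✗ (none in [11,11])
Positions where it holds: {1, 3, 4, 6, 7, 9} → 6.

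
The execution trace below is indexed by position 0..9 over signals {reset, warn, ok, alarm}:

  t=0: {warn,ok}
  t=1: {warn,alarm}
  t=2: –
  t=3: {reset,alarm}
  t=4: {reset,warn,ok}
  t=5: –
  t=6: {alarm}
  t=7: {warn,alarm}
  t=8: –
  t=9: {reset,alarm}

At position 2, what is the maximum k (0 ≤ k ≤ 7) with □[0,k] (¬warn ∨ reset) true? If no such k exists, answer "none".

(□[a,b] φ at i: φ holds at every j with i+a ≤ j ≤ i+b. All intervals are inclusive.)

4

(¬warn ∨ reset) must hold from j=2 onward; find where it first fails.
  j=2: holds
  j=3: holds
  j=4: holds
  j=5: holds
  j=6: holds
  j=7: fails
Holds on [2,6], so largest k = 4.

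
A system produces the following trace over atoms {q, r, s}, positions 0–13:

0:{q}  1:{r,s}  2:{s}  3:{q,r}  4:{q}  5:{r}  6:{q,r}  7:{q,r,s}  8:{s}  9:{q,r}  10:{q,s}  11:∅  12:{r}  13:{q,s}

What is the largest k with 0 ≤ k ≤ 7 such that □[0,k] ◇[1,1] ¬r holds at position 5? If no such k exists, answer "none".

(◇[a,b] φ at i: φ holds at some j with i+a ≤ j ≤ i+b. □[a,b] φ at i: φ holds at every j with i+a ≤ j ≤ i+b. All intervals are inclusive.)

◇[1,1] ¬r must hold from j=5 onward; find where it first fails.
  j=5: fails → no k works.

none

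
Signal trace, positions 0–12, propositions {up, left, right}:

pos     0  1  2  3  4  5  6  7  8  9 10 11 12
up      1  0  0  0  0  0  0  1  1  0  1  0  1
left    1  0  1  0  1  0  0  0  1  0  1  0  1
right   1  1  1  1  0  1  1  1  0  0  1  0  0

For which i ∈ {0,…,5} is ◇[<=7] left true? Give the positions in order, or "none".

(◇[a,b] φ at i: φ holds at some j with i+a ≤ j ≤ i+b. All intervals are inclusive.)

0, 1, 2, 3, 4, 5

Evaluate at each i in [0,5]:
  i=0: ✓ (witness j=0)
  i=1: ✓ (witness j=2)
  i=2: ✓ (witness j=2)
  i=3: ✓ (witness j=4)
  i=4: ✓ (witness j=4)
  i=5: ✓ (witness j=8)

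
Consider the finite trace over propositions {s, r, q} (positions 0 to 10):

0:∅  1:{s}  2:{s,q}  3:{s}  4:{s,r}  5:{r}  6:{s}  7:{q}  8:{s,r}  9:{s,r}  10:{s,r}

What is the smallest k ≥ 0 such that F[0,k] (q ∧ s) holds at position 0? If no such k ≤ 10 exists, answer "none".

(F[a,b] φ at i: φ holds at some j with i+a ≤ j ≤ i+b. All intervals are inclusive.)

Scan j = 0,1,… for (q ∧ s):
  j=0: fails
  j=1: fails
  j=2: holds
First hit at j=2, so smallest k = 2-0 = 2.

2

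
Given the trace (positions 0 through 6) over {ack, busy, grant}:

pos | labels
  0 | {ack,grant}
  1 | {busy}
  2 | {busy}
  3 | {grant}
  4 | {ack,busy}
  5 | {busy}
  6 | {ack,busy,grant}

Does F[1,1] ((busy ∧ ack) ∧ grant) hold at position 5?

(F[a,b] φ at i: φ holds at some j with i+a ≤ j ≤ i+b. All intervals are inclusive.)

Yes

Check ((busy ∧ ack) ∧ grant) at each j in [6,6]:
  j=6: true
Found at j=6 → formula holds.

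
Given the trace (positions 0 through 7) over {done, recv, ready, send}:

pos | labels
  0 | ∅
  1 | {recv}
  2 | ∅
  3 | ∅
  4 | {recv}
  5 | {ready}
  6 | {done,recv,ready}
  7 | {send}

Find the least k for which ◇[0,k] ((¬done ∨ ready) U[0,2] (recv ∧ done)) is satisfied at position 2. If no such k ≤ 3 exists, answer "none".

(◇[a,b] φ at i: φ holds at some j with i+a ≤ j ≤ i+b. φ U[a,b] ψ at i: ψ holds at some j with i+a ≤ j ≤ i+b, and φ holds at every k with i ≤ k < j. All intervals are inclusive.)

2

Scan j = 2,3,… for ((¬done ∨ ready) U[0,2] (recv ∧ done)):
  j=2: fails
  j=3: fails
  j=4: holds
First hit at j=4, so smallest k = 4-2 = 2.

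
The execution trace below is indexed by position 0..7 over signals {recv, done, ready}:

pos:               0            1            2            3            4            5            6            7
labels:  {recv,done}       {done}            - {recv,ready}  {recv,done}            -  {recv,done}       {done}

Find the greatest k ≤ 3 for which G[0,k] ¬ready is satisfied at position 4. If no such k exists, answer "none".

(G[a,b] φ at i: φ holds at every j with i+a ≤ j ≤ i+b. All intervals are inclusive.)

¬ready must hold from j=4 onward; find where it first fails.
  j=4: holds
  j=5: holds
  j=6: holds
  j=7: holds
Holds through j=7; largest k = 3.

3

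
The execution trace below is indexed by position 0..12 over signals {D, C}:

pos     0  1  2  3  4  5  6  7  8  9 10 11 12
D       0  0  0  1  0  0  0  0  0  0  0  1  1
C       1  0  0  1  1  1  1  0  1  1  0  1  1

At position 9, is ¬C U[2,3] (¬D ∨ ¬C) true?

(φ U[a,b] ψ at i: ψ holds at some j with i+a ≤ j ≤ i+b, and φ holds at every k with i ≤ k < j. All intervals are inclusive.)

Need some j in [11,12] with (¬D ∨ ¬C), and ¬C at every k in [9,j-1].
  j=11: (¬D ∨ ¬C) false.
  j=12: (¬D ∨ ¬C) false.
No j in the window works → until fails.

No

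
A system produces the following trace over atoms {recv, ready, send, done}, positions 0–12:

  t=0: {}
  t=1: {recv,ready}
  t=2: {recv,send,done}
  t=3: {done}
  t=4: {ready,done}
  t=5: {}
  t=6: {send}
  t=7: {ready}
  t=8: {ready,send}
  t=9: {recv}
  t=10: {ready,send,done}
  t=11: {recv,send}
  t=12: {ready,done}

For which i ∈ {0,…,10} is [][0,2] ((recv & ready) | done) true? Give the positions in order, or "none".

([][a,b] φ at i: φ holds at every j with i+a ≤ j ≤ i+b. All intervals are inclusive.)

1, 2

Evaluate at each i in [0,10]:
  i=0: ✗ (fails at j=0)
  i=1: ✓ (all of [1,3])
  i=2: ✓ (all of [2,4])
  i=3: ✗ (fails at j=5)
  i=4: ✗ (fails at j=5)
  i=5: ✗ (fails at j=5)
  i=6: ✗ (fails at j=6)
  i=7: ✗ (fails at j=7)
  i=8: ✗ (fails at j=8)
  i=9: ✗ (fails at j=9)
  i=10: ✗ (fails at j=11)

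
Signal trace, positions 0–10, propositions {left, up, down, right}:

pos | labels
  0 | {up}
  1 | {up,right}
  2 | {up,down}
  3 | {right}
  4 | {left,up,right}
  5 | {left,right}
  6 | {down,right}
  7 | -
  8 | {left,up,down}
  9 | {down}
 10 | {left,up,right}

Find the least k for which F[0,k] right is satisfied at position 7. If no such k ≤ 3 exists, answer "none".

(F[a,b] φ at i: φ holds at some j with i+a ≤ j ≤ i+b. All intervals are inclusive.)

Scan j = 7,8,… for right:
  j=7: fails
  j=8: fails
  j=9: fails
  j=10: holds
First hit at j=10, so smallest k = 10-7 = 3.

3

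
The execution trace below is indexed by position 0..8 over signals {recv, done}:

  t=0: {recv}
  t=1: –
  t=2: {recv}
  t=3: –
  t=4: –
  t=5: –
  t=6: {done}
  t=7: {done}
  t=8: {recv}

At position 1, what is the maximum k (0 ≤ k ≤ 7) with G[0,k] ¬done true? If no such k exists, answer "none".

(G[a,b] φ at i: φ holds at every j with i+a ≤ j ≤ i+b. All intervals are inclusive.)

¬done must hold from j=1 onward; find where it first fails.
  j=1: holds
  j=2: holds
  j=3: holds
  j=4: holds
  j=5: holds
  j=6: fails
Holds on [1,5], so largest k = 4.

4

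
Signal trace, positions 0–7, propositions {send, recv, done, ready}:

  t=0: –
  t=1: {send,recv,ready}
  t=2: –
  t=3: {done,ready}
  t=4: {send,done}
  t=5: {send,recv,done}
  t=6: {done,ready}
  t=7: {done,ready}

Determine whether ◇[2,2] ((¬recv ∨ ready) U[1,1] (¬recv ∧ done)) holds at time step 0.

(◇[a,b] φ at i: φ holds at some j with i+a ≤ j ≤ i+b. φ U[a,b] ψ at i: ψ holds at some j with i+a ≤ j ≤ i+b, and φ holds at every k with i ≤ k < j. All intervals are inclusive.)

Check ((¬recv ∨ ready) U[1,1] (¬recv ∧ done)) at each j in [2,2]:
  j=2: holds
Found at j=2 → formula holds.

Yes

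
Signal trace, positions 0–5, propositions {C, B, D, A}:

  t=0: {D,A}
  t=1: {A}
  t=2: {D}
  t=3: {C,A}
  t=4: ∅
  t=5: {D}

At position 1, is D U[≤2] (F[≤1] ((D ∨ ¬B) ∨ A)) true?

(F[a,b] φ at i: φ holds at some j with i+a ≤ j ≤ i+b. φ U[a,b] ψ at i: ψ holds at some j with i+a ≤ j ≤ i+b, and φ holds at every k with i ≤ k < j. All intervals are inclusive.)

Need some j in [1,3] with F[≤1] ((D ∨ ¬B) ∨ A), and D at every k in [1,j-1].
  j=1: F[≤1] ((D ∨ ¬B) ∨ A) holds; no prefix to check → satisfied.

Yes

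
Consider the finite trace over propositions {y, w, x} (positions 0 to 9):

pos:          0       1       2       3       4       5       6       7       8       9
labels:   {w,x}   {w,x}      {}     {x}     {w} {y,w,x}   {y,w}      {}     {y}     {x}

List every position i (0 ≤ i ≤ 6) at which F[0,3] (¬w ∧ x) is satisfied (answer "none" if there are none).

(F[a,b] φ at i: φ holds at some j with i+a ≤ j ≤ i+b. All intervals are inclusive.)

Evaluate at each i in [0,6]:
  i=0: ✓ (witness j=3)
  i=1: ✓ (witness j=3)
  i=2: ✓ (witness j=3)
  i=3: ✓ (witness j=3)
  i=4: ✗ (none in [4,7])
  i=5: ✗ (none in [5,8])
  i=6: ✓ (witness j=9)

0, 1, 2, 3, 6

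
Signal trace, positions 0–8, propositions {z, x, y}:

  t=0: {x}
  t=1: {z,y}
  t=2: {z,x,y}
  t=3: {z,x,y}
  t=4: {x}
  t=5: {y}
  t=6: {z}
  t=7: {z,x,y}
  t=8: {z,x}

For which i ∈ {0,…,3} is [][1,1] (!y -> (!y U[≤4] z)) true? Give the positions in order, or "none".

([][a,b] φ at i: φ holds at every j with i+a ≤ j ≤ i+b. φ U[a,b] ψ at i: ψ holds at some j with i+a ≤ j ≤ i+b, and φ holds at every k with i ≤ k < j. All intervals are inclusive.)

Evaluate at each i in [0,3]:
  i=0: ✓ (all of [1,1])
  i=1: ✓ (all of [2,2])
  i=2: ✓ (all of [3,3])
  i=3: ✗ (fails at j=4)

0, 1, 2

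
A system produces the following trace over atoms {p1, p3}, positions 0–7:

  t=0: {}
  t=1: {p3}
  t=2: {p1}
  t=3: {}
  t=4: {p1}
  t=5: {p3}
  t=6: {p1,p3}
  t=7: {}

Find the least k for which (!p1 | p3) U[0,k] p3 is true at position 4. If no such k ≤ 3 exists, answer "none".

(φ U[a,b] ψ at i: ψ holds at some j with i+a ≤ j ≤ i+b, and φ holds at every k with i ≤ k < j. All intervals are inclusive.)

none

Need earliest j ≥ 4 with p3, and (!p1 | p3) at every k in [4,j-1].
  j=4: rhs fails.
  j=5: rhs holds but lhs fails at k=4.
  j=6: rhs holds but lhs fails at k=4.
  j=7: rhs fails.
No witness within the range → none.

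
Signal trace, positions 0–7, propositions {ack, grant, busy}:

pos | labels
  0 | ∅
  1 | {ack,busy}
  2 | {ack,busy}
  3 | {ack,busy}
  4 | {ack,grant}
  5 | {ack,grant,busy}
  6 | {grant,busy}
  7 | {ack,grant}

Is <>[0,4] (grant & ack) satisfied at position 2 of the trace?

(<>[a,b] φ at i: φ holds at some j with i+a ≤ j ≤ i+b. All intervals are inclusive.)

Check (grant & ack) at each j in [2,6]:
  j=2: false
  j=3: false
  j=4: true
  j=5: true
  j=6: false
Found at j=4 → formula holds.

Holds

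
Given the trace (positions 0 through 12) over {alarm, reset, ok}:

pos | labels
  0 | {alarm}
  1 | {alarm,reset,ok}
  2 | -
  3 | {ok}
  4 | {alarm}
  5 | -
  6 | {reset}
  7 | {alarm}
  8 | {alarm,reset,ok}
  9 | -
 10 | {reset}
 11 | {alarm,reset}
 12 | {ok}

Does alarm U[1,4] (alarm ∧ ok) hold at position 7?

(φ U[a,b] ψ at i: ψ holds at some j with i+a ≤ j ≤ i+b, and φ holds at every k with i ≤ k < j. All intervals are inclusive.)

Yes

Need some j in [8,11] with (alarm ∧ ok), and alarm at every k in [7,j-1].
  j=8: (alarm ∧ ok) holds; alarm holds at every k in [7,7] → satisfied.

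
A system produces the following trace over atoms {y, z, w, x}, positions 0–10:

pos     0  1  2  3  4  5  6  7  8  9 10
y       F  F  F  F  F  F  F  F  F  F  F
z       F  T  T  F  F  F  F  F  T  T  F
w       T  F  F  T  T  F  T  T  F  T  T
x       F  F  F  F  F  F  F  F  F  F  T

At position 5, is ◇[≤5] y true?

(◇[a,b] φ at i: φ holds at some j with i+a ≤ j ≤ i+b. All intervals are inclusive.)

Check y at each j in [5,10]:
  j=5: false
  j=6: false
  j=7: false
  j=8: false
  j=9: false
  j=10: false
No position in the window satisfies it → formula fails.

Does not hold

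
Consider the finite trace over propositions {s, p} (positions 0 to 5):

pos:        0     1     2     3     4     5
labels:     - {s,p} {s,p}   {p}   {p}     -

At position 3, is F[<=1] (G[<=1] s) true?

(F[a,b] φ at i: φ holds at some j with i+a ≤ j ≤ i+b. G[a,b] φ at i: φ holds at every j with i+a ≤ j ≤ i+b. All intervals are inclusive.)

Does not hold

Check G[<=1] s at each j in [3,4]:
  j=3: fails at 3
  j=4: fails at 4
No position in the window satisfies it → formula fails.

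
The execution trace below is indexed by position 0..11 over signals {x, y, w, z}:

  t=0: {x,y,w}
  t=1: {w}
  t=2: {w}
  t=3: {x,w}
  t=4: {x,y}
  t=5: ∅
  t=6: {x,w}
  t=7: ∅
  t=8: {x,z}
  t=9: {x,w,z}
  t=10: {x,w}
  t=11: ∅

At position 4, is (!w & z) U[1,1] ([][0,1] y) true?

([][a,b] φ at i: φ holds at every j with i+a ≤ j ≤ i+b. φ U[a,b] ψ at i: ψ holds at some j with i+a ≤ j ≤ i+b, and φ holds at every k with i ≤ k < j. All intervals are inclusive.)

Need some j in [5,5] with [][0,1] y, and (!w & z) at every k in [4,j-1].
  j=5: [][0,1] y — fails at 5.
No j in the window works → until fails.

Does not hold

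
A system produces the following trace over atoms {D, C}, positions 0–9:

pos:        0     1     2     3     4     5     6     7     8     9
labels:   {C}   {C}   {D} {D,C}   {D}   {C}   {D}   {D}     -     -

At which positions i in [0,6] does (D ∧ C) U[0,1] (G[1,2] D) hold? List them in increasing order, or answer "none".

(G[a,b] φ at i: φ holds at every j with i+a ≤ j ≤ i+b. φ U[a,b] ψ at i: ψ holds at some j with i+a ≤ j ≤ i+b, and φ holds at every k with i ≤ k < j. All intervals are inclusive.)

1, 2, 5

Evaluate at each i in [0,6]:
  i=0: ✗ (lhs fails at k=0 before rhs at j=1)
  i=1: ✓ (rhs at j=1)
  i=2: ✓ (rhs at j=2)
  i=3: ✗ (no rhs in [3,4])
  i=4: ✗ (lhs fails at k=4 before rhs at j=5)
  i=5: ✓ (rhs at j=5)
  i=6: ✗ (no rhs in [6,7])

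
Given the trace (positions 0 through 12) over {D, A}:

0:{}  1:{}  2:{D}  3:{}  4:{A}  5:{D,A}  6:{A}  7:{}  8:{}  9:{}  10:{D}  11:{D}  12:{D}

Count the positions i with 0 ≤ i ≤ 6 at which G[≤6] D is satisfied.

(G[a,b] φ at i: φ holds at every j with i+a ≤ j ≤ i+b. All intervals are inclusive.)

0

Evaluate at each i in [0,6]:
  i=0: ✗ (fails at j=0)
  i=1: ✗ (fails at j=1)
  i=2: ✗ (fails at j=3)
  i=3: ✗ (fails at j=3)
  i=4: ✗ (fails at j=4)
  i=5: ✗ (fails at j=6)
  i=6: ✗ (fails at j=6)
Positions where it holds: {} → 0.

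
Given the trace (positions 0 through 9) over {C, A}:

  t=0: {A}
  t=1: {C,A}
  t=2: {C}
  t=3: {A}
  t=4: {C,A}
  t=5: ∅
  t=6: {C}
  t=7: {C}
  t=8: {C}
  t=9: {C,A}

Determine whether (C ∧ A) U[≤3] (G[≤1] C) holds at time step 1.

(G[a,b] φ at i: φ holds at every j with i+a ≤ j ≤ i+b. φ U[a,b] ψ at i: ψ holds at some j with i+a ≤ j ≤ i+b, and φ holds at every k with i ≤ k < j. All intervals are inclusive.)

Need some j in [1,4] with G[≤1] C, and (C ∧ A) at every k in [1,j-1].
  j=1: G[≤1] C holds; no prefix to check → satisfied.

Holds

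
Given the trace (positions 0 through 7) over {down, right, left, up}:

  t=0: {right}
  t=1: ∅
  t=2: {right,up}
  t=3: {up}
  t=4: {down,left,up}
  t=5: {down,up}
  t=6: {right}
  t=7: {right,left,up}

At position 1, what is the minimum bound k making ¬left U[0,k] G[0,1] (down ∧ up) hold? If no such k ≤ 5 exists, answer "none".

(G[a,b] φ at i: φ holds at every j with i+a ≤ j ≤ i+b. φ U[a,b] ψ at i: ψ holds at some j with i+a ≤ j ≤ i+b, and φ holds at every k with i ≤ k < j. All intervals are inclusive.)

3

Need earliest j ≥ 1 with G[0,1] (down ∧ up), and ¬left at every k in [1,j-1].
  j=1: rhs fails.
  j=2: rhs fails.
  j=3: rhs fails.
  j=4: rhs holds; lhs holds on [1,3]. k = 3.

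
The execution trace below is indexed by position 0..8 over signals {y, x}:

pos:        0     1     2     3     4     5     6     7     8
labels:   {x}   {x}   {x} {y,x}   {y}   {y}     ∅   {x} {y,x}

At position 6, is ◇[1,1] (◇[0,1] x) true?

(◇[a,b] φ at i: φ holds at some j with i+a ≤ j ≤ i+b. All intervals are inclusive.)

Check ◇[0,1] x at each j in [7,7]:
  j=7: holds (witness at 7)
Found at j=7 → formula holds.

Yes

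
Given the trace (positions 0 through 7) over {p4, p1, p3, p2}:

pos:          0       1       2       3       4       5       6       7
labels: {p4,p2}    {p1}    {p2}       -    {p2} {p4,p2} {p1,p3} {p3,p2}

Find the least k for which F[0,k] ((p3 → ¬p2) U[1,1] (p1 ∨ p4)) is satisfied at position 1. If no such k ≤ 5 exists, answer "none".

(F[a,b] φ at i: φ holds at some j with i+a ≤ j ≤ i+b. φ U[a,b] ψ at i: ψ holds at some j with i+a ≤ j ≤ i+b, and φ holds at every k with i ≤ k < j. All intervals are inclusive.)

3

Scan j = 1,2,… for ((p3 → ¬p2) U[1,1] (p1 ∨ p4)):
  j=1: fails
  j=2: fails
  j=3: fails
  j=4: holds
First hit at j=4, so smallest k = 4-1 = 3.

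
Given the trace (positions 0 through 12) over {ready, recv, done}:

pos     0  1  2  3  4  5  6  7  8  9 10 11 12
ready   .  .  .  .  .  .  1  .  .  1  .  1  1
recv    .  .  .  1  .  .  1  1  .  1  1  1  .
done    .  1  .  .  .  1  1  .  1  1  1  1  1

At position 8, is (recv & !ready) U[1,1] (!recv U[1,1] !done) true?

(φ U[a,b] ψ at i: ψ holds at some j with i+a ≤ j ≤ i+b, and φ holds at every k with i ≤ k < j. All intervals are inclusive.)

Need some j in [9,9] with (!recv U[1,1] !done), and (recv & !ready) at every k in [8,j-1].
  j=9: (!recv U[1,1] !done) — fails.
No j in the window works → until fails.

Does not hold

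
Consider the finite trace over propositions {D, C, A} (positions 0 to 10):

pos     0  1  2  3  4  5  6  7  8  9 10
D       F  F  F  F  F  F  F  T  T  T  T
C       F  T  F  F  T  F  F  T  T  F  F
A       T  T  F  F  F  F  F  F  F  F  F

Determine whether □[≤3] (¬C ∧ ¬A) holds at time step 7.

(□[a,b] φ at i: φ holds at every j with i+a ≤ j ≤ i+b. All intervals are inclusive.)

Check (¬C ∧ ¬A) at every j in [7,10]:
  j=7: false
  j=8: false
  j=9: true
  j=10: true
Fails at j=7 → formula fails.

False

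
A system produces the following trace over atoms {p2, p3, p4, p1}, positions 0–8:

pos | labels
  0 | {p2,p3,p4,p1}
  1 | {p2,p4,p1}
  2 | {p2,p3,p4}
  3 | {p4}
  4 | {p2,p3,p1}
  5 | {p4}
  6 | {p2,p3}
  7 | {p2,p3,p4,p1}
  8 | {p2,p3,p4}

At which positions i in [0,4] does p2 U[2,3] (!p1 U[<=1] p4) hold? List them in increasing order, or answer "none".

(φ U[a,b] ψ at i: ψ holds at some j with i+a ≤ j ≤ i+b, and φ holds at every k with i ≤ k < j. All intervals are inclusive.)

Evaluate at each i in [0,4]:
  i=0: ✓ (rhs at j=2; lhs holds on [0,1])
  i=1: ✓ (rhs at j=3; lhs holds on [1,2])
  i=2: ✗ (lhs fails at k=3 before rhs at j=5)
  i=3: ✗ (lhs fails at k=3 before rhs at j=5)
  i=4: ✗ (lhs fails at k=5 before rhs at j=6)

0, 1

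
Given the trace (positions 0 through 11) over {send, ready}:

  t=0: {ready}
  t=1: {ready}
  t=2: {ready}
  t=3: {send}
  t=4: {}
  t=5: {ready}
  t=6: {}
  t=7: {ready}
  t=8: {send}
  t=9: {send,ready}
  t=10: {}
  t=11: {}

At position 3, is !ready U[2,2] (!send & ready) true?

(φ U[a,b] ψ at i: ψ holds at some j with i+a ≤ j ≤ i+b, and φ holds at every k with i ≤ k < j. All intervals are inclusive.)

Need some j in [5,5] with (!send & ready), and !ready at every k in [3,j-1].
  j=5: (!send & ready) holds; !ready holds at every k in [3,4] → satisfied.

Yes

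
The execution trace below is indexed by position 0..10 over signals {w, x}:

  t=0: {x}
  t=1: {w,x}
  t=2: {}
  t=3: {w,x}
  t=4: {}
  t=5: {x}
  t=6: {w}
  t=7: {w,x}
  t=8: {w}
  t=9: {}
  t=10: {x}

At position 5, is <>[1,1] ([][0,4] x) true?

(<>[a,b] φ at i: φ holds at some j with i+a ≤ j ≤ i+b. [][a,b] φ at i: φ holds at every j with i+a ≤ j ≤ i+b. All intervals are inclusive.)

Check [][0,4] x at each j in [6,6]:
  j=6: fails at 6
No position in the window satisfies it → formula fails.

False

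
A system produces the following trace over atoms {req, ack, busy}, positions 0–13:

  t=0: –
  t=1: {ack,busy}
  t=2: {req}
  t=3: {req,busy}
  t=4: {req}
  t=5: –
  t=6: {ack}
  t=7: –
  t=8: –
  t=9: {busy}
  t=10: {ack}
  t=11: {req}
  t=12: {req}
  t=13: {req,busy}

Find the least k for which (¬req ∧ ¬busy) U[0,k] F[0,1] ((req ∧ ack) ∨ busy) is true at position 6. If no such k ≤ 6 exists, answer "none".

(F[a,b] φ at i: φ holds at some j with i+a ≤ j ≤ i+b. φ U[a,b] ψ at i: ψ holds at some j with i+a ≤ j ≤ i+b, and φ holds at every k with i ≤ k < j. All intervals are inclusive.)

Need earliest j ≥ 6 with F[0,1] ((req ∧ ack) ∨ busy), and (¬req ∧ ¬busy) at every k in [6,j-1].
  j=6: rhs fails.
  j=7: rhs fails.
  j=8: rhs holds; lhs holds on [6,7]. k = 2.

2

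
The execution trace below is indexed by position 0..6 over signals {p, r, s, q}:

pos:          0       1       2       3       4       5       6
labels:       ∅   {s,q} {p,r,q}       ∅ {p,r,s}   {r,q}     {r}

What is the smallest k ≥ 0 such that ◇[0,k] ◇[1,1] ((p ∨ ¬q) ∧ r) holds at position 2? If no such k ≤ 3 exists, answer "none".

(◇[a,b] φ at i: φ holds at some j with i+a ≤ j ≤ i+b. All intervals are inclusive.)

1

Scan j = 2,3,… for ◇[1,1] ((p ∨ ¬q) ∧ r):
  j=2: fails
  j=3: holds
First hit at j=3, so smallest k = 3-2 = 1.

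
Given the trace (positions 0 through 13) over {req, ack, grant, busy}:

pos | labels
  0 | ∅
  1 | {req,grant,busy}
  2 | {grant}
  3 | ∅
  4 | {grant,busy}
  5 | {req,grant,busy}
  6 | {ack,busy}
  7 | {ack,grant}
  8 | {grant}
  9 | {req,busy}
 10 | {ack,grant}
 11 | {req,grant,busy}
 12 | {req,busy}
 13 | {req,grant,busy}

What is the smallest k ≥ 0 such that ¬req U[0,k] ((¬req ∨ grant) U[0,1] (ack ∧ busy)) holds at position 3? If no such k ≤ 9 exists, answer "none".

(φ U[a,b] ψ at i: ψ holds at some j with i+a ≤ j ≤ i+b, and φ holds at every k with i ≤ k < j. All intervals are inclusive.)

Need earliest j ≥ 3 with ((¬req ∨ grant) U[0,1] (ack ∧ busy)), and ¬req at every k in [3,j-1].
  j=3: rhs fails.
  j=4: rhs fails.
  j=5: rhs holds; lhs holds on [3,4]. k = 2.

2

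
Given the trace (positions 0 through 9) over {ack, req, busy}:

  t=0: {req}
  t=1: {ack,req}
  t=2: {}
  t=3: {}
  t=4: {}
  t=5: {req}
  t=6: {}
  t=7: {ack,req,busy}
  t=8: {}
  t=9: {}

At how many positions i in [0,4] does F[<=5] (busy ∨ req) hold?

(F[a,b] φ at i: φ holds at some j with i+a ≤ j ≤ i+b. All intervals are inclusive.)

Evaluate at each i in [0,4]:
  i=0: ✓ (witness j=0)
  i=1: ✓ (witness j=1)
  i=2: ✓ (witness j=5)
  i=3: ✓ (witness j=5)
  i=4: ✓ (witness j=5)
Positions where it holds: {0, 1, 2, 3, 4} → 5.

5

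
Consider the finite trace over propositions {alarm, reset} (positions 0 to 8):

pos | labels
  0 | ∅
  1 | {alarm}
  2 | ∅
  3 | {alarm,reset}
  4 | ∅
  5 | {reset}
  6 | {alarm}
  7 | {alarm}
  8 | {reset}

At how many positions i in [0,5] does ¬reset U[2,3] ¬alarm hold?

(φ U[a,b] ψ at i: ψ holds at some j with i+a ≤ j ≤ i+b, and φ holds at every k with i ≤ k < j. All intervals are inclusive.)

Evaluate at each i in [0,5]:
  i=0: ✓ (rhs at j=2; lhs holds on [0,1])
  i=1: ✗ (lhs fails at k=3 before rhs at j=4)
  i=2: ✗ (lhs fails at k=3 before rhs at j=4)
  i=3: ✗ (lhs fails at k=3 before rhs at j=5)
  i=4: ✗ (no rhs in [6,7])
  i=5: ✗ (lhs fails at k=5 before rhs at j=8)
Positions where it holds: {0} → 1.

1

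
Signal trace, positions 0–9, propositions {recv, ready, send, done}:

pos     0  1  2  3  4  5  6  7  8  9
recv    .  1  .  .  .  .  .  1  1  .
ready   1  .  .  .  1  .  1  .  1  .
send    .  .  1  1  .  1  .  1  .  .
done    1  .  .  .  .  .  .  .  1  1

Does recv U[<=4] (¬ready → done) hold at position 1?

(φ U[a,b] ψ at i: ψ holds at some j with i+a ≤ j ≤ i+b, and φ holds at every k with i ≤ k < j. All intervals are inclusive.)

False

Need some j in [1,5] with (¬ready → done), and recv at every k in [1,j-1].
  j=1: (¬ready → done) false.
  j=2: (¬ready → done) false.
  j=3: (¬ready → done) false.
  j=4: (¬ready → done) holds, but recv fails at k=2 → not this j.
  j=5: (¬ready → done) false.
No j in the window works → until fails.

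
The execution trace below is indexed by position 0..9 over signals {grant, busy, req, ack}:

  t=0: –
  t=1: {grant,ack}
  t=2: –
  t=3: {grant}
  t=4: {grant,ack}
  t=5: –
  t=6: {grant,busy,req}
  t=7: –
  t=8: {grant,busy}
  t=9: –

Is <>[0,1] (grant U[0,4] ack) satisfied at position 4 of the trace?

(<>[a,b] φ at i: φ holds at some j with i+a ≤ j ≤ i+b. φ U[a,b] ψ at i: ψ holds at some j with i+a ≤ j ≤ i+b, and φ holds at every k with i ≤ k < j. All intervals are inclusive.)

Holds

Check (grant U[0,4] ack) at each j in [4,5]:
  j=4: holds
  j=5: fails
Found at j=4 → formula holds.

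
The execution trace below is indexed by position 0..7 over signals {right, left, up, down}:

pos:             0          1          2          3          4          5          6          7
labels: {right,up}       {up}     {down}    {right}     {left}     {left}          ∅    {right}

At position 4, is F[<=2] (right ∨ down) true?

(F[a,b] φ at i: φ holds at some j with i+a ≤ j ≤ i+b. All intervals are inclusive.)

Check (right ∨ down) at each j in [4,6]:
  j=4: false
  j=5: false
  j=6: false
No position in the window satisfies it → formula fails.

No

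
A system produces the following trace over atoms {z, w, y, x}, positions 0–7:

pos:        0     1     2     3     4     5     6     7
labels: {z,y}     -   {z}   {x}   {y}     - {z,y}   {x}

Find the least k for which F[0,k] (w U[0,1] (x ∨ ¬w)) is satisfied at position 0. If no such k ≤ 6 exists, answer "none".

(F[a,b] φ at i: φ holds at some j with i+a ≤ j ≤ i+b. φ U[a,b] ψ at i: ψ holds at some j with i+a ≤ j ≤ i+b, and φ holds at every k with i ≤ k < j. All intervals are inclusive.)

Scan j = 0,1,… for (w U[0,1] (x ∨ ¬w)):
  j=0: holds
First hit at j=0, so smallest k = 0-0 = 0.

0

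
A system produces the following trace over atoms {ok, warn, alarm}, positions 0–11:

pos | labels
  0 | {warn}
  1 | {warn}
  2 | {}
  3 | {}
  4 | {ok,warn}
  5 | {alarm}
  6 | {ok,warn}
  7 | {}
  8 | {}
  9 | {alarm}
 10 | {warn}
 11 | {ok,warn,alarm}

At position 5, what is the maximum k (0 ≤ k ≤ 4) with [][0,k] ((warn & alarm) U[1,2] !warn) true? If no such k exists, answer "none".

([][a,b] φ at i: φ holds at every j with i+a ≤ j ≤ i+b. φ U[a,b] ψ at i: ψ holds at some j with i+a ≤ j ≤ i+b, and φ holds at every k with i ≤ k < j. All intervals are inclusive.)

((warn & alarm) U[1,2] !warn) must hold from j=5 onward; find where it first fails.
  j=5: fails → no k works.

none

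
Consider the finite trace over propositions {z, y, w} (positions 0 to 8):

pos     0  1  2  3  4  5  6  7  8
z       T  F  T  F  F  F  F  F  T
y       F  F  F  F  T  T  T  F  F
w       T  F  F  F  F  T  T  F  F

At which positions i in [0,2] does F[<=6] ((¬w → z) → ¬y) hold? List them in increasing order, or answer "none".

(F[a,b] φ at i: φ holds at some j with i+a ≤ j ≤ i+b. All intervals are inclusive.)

0, 1, 2

Evaluate at each i in [0,2]:
  i=0: ✓ (witness j=0)
  i=1: ✓ (witness j=1)
  i=2: ✓ (witness j=2)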